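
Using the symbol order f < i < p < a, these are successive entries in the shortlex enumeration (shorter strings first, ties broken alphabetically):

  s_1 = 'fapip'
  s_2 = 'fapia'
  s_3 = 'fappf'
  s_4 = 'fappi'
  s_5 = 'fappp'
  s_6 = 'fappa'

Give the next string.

fapaf

Find the rightmost character of fappa below a, bump it to the next letter, and reset everything to its right to f.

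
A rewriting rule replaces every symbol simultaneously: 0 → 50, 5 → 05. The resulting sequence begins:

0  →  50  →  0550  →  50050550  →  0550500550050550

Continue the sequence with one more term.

50050550055050050550500550050550

Replace each of the 16 characters of 0550500550050550 in place — 50 05 05 50 05 50 50 05 05 50 50 05 50 05 05 50 — and concatenate.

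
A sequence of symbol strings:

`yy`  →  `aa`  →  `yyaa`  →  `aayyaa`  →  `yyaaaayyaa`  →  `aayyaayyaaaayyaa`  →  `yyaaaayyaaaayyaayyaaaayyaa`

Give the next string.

aayyaayyaaaayyaayyaaaayyaaaayyaayyaaaayyaa

This is a Fibonacci-style word recurrence s(k) = s(k−2)·s(k−1): e.g. yy·aa = yyaa.
Continuing: aayyaayyaaaayyaa · yyaaaayyaaaayyaayyaaaayyaa gives term 8.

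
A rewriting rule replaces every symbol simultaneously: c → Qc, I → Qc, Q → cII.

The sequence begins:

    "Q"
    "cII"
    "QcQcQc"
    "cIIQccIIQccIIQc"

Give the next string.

QcQcQccIIQcQcQcQccIIQcQcQcQccIIQc

Applying the rule to each of the 15 symbols of cIIQccIIQccIIQc gives the pieces Qc Qc Qc cII Qc Qc Qc Qc cII Qc Qc Qc Qc cII Qc, which concatenate to the answer.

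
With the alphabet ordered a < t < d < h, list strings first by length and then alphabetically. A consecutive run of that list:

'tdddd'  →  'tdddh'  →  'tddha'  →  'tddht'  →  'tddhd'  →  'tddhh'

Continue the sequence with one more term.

tdhaa

Find the rightmost character of tddhh below h, bump it to the next letter, and reset everything to its right to a.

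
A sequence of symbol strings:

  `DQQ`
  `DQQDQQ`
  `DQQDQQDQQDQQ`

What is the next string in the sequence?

DQQDQQDQQDQQDQQDQQDQQDQQ

s(k+1) = s(k)·s(k) — each term doubles the last.
One more doubling of DQQDQQDQQDQQ gives the answer.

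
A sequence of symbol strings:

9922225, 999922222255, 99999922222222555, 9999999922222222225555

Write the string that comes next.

999999999922222222222255555

The n-th term is 2n 9's then 2n+2 2's then n 5's (n = 1, 2, …).
Setting n = 5 gives 10, 12, 5 characters in each block.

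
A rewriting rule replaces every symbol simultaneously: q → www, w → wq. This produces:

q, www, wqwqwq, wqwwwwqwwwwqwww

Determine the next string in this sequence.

wqwwwwqwqwqwqwwwwqwqwqwqwwwwqwqwq

Replace each of the 15 characters of wqwwwwqwwwwqwww in place — wq www wq wq wq wq www wq wq wq wq www wq wq wq — and concatenate.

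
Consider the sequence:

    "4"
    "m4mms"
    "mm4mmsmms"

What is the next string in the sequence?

Each term wraps the previous one in m on the left and mms on the right.
So the next term is m·mm4mmsmms·mms.

mmm4mmsmmsmms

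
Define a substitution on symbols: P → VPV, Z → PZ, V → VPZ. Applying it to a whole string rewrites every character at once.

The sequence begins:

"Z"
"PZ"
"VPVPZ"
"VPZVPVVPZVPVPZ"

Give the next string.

Applying the rule to each of the 14 symbols of VPZVPVVPZVPVPZ gives the pieces VPZ VPV PZ VPZ VPV VPZ VPZ VPV PZ VPZ VPV VPZ VPV PZ, which concatenate to the answer.

VPZVPVPZVPZVPVVPZVPZVPVPZVPZVPVVPZVPVPZ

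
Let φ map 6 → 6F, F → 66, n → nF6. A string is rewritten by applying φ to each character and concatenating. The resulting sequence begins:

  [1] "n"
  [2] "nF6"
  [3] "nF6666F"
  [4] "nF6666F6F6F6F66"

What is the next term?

Rewriting the 15 symbols of nF6666F6F6F6F66 one by one yields nF6 66 6F 6F 6F 6F 66 6F 66 6F 66 6F 66 6F 6F; concatenated:

nF6666F6F6F6F666F666F666F666F6F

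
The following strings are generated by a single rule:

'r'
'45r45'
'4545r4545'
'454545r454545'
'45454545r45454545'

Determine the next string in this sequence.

s(k+1) = 45·s(k)·45, so each term gains 45 as a prefix and 45 as a suffix.
Applying this once more to 45454545r45454545:

4545454545r4545454545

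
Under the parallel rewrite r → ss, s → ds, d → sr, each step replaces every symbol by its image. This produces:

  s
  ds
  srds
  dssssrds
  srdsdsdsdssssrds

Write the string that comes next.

Rewriting the 16 symbols of srdsdsdsdssssrds one by one yields ds ss sr ds sr ds sr ds sr ds ds ds ds ss sr ds; concatenated:

dssssrdssrdssrdssrdsdsdsdssssrds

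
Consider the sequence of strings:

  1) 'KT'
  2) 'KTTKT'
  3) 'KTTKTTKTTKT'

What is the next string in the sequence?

s(k+1) = s(k)·T·s(k) — each term doubles the last with 'T' between the halves.
Doubling KTTKTTKTTKT with 'T' between the halves:

KTTKTTKTTKTTKTTKTTKTTKT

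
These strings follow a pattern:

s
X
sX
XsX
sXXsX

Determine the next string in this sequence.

XsXsXXsX

From term 3 onward, concatenate the second-to-last term with the last: s·X = sX, X·sX = XsX, …
The next term joins XsX and sXXsX.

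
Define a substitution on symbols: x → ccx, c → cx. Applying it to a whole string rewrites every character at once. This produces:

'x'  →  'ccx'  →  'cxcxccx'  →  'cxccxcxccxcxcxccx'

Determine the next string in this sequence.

Applying the rule to each of the 17 symbols of cxccxcxccxcxcxccx gives the pieces cx ccx cx cx ccx cx ccx cx cx ccx cx ccx cx ccx cx cx ccx, which concatenate to the answer.

cxccxcxcxccxcxccxcxcxccxcxccxcxccxcxcxccx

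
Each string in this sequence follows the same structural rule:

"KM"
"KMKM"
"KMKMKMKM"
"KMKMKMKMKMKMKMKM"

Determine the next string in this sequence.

KMKMKMKMKMKMKMKMKMKMKMKMKMKMKMKM

s(k+1) = s(k)·s(k) — each term doubles the last.
One more doubling of KMKMKMKMKMKMKMKM gives the answer.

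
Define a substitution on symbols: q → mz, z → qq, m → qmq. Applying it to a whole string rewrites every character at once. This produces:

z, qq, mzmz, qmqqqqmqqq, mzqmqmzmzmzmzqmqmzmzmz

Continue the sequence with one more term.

Rewriting the 22 symbols of mzqmqmzmzmzmzqmqmzmzmz one by one yields qmq qq mz qmq mz qmq qq qmq qq qmq qq qmq qq mz qmq mz qmq qq qmq qq qmq qq; concatenated:

qmqqqmzqmqmzqmqqqqmqqqqmqqqqmqqqmzqmqmzqmqqqqmqqqqmqqq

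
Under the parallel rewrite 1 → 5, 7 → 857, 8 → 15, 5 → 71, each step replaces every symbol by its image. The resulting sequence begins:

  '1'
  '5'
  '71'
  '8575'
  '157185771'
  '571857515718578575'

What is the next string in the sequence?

Rewriting the 18 symbols of 571857515718578575 one by one yields 71 857 5 15 71 857 71 5 71 857 5 15 71 857 15 71 857 71; concatenated:

71857515718577157185751571857157185771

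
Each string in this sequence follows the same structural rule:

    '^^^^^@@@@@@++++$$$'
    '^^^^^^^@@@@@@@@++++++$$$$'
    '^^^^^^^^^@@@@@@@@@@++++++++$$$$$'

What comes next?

Term n consists of 2n+1 ^'s, followed by 2n+2 @'s, followed by 2n +'s, followed by n+1 $'s, where the shown terms are n = 2, 3, 4.
Setting n = 5 gives 11, 12, 10, 6 characters in each block.

^^^^^^^^^^^@@@@@@@@@@@@++++++++++$$$$$$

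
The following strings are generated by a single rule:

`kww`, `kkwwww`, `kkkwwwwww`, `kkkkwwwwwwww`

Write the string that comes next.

kkkkkwwwwwwwwww

Each string has the form k^{n} w^{2n} (n = 1, 2, …).
For the next term, n = 5, so the run lengths are 5, 10.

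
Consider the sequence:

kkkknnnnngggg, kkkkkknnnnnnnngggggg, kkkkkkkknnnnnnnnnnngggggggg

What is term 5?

kkkkkkkkkkkknnnnnnnnnnnnnnnnngggggggggggg

Each string has the form k^{2n} n^{3n-1} g^{2n}, where the shown terms are n = 2, 3, 4.
For term 5, n = 6, so the run lengths are 12, 17, 12.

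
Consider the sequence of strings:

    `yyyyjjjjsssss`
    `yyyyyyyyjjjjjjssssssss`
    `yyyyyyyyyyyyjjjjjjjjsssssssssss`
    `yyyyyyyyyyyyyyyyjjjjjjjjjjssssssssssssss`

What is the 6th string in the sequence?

yyyyyyyyyyyyyyyyyyyyyyyyjjjjjjjjjjjjjjssssssssssssssssssss

Each string has the form y^{4n} j^{2n+2} s^{3n+2} (n = 1, 2, …).
For term 6, n = 6, so the run lengths are 24, 14, 20.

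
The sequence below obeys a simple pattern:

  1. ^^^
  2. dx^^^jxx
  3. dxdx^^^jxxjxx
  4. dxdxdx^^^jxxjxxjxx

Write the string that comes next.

dxdxdxdx^^^jxxjxxjxxjxx

Each term wraps the previous one in dx on the left and jxx on the right.
One more step from dxdxdx^^^jxxjxxjxx gives the answer.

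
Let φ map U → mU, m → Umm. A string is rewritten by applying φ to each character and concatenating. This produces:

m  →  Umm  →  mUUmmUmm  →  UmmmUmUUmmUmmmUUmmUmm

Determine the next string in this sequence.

φ(UmmmUmUUmmUmmmUUmmUmm) expands symbol-by-symbol to mU Umm Umm Umm mU Umm mU mU Umm Umm mU Umm Umm Umm mU mU Umm Umm mU Umm Umm; joining the 21 pieces gives the next term.

mUUmmUmmUmmmUUmmmUmUUmmUmmmUUmmUmmUmmmUmUUmmUmmmUUmmUmm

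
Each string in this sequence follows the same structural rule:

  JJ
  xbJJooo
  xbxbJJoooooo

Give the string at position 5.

Each term wraps the previous one in xb on the left and ooo on the right.
From xbxbJJoooooo, 2 further steps: xbxbJJoooooo → xbxbxbJJooooooooo → (answer).

xbxbxbxbJJoooooooooooo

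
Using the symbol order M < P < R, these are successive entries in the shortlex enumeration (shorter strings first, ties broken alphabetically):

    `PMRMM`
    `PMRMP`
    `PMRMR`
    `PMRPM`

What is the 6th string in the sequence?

Continuing the enumeration 2 steps past PMRPM: PMRPM → PMRPP → (answer).

PMRPR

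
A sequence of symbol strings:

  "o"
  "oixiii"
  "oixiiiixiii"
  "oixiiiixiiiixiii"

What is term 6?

oixiiiixiiiixiiiixiiiixiii

Every step adds ixiii to the end: s(k+1) = s(k)·ixiii.
From oixiiiixiiiixiii, 2 further steps: oixiiiixiiiixiii → oixiiiixiiiixiiiixiii → (answer).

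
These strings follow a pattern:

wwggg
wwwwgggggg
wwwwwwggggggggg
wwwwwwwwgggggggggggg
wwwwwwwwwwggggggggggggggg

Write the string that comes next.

Reading off run lengths: w runs 2, 4, 6, 8, 10; g runs 3, 6, 9, 12, 15 — each is linear in n (n = 1, 2, …).
For the next term, n = 6, so the run lengths are 12, 18.

wwwwwwwwwwwwgggggggggggggggggg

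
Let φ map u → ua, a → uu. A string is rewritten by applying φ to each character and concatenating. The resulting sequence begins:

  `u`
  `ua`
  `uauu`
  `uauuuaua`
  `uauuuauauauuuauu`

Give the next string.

uauuuauauauuuauuuauuuauauauuuaua

Applying the rule to each of the 16 symbols of uauuuauauauuuauu gives the pieces ua uu ua ua ua uu ua uu ua uu ua ua ua uu ua ua, which concatenate to the answer.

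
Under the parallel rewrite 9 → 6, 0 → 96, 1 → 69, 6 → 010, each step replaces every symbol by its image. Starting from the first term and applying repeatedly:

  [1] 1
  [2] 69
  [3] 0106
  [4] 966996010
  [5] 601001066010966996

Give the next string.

Rewriting the 18 symbols of 601001066010966996 one by one yields 010 96 69 96 96 69 96 010 010 96 69 96 6 010 010 6 6 010; concatenated:

010966996966996010010966996601001066010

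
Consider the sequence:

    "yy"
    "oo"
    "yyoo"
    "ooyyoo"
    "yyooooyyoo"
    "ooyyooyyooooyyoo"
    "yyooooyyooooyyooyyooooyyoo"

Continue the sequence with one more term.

ooyyooyyooooyyooyyooooyyooooyyooyyooooyyoo

Each term (from the third on) is the two preceding terms concatenated in order: term 3 = yy·oo = yyoo.
Continuing: ooyyooyyooooyyoo · yyooooyyooooyyooyyooooyyoo gives term 8.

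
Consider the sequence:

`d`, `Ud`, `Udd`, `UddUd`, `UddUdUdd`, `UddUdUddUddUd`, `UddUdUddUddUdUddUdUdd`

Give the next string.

UddUdUddUddUdUddUdUddUddUdUddUddUd

From term 3 onward, concatenate the last term with the second-to-last: Ud·d = Udd, Udd·Ud = UddUd, …
The next term joins UddUdUddUddUdUddUdUdd and UddUdUddUddUd.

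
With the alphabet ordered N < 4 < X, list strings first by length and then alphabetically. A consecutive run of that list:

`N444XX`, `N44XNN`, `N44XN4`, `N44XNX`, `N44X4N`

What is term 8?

N44XXN

Stepping forward 3 times from N44X4N: N44X4N → N44X44 → N44X4X, then the target.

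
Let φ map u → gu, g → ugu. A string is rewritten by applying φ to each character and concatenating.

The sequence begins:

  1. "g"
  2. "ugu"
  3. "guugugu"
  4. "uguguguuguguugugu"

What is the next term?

Applying the rule to each of the 17 symbols of uguguguuguguugugu gives the pieces gu ugu gu ugu gu ugu gu gu ugu gu ugu gu gu ugu gu ugu gu, which concatenate to the answer.

guuguguuguguuguguguuguguuguguguuguguugugu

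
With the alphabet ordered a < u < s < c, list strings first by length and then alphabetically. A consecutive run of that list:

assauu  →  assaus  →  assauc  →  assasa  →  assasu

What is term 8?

assaca

Stepping forward 3 times from assasu: assasu → assass → assasc, then the target.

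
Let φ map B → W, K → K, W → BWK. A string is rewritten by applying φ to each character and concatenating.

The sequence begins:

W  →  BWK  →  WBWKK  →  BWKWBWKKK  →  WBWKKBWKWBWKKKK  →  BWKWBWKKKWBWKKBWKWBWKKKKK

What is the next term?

Rewriting the 25 symbols of BWKWBWKKKWBWKKBWKWBWKKKKK one by one yields W BWK K BWK W BWK K K K BWK W BWK K K W BWK K BWK W BWK K K K K K; concatenated:

WBWKKBWKWBWKKKKBWKWBWKKKWBWKKBWKWBWKKKKKK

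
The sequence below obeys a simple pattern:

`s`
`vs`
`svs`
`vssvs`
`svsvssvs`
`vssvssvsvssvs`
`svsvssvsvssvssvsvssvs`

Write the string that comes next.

Each term (from the third on) is the two preceding terms concatenated in order: term 3 = s·vs = svs.
Continuing: vssvssvsvssvs · svsvssvsvssvssvsvssvs gives term 8.

vssvssvsvssvssvsvssvsvssvssvsvssvs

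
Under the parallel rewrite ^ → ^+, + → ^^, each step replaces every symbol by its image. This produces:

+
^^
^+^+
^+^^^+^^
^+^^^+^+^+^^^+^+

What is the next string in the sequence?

Rewriting the 16 symbols of ^+^^^+^+^+^^^+^+ one by one yields ^+ ^^ ^+ ^+ ^+ ^^ ^+ ^^ ^+ ^^ ^+ ^+ ^+ ^^ ^+ ^^; concatenated:

^+^^^+^+^+^^^+^^^+^^^+^+^+^^^+^^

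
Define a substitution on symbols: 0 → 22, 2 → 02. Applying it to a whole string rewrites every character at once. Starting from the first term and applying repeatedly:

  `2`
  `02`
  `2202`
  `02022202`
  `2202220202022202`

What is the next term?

02022202020222022202220202022202

Replace each of the 16 characters of 2202220202022202 in place — 02 02 22 02 02 02 22 02 22 02 22 02 02 02 22 02 — and concatenate.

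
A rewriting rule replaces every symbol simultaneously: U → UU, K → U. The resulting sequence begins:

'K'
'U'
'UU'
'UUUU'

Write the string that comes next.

UUUUUUUU

Rewriting each symbol of UUUU: U→UU, U→UU, U→UU, U→UU, which concatenates to UU UU UU UU.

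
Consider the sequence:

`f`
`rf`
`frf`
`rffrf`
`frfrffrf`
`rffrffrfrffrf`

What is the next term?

This is a Fibonacci-style word recurrence s(k) = s(k−2)·s(k−1): e.g. f·rf = frf.
Continuing: frfrffrf · rffrffrfrffrf gives term 7.

frfrffrfrffrffrfrffrf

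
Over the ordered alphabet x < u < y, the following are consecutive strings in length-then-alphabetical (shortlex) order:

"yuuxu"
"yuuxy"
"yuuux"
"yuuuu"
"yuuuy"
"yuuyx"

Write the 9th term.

yuyxx

Advancing 3 positions from yuuyx through yuuyx → yuuyu → yuuyy reaches term 9.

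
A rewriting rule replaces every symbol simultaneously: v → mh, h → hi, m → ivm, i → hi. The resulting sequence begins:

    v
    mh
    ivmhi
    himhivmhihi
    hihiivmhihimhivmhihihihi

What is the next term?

Rewriting the 24 symbols of hihiivmhihimhivmhihihihi one by one yields hi hi hi hi hi mh ivm hi hi hi hi ivm hi hi mh ivm hi hi hi hi hi hi hi hi; concatenated:

hihihihihimhivmhihihihiivmhihimhivmhihihihihihihihi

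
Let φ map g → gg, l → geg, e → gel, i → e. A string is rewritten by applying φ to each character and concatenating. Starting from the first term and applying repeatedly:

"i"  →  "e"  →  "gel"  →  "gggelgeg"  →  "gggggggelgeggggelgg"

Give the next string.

Rewriting the 19 symbols of gggggggelgeggggelgg one by one yields gg gg gg gg gg gg gg gel geg gg gel gg gg gg gg gel geg gg gg; concatenated:

gggggggggggggggelgeggggelgggggggggelgeggggg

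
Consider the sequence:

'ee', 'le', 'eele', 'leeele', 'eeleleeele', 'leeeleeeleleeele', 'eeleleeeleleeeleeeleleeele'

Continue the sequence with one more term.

From term 3 onward, concatenate the second-to-last term with the last: ee·le = eele, le·eele = leeele, …
So term 8 is leeeleeeleleeele·eeleleeeleleeeleeeleleeele.

leeeleeeleleeeleeeleleeeleleeeleeeleleeele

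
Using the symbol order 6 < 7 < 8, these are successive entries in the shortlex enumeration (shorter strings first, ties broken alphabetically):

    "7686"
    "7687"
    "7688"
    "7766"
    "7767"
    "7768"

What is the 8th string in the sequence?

7777

Continuing the enumeration 2 steps past 7768: 7768 → 7776 → (answer).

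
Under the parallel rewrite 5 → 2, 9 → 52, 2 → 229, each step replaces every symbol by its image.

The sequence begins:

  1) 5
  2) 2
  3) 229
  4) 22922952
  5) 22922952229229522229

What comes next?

Rewriting the 20 symbols of 22922952229229522229 one by one yields 229 229 52 229 229 52 2 229 229 229 52 229 229 52 2 229 229 229 229 52; concatenated:

229229522292295222292292295222922952222922922922952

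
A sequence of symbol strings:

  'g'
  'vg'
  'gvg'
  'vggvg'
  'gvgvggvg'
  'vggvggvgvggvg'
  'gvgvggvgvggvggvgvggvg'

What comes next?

vggvggvgvggvggvgvggvgvggvggvgvggvg

Each term (from the third on) is the two preceding terms concatenated in order: term 3 = g·vg = gvg.
So term 8 is vggvggvgvggvg·gvgvggvgvggvggvgvggvg.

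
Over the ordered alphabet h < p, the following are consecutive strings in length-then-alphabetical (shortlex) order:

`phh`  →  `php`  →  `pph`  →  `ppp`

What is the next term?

hhhh

ppp is the last string of length 3, so the next is the first of length 4: h repeated 4 times.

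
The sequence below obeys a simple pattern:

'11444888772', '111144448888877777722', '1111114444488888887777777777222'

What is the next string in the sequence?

Term n consists of 2n 1's, followed by n+2 4's, followed by 2n+1 8's, followed by 4n-2 7's, followed by n 2's (n = 1, 2, …).
For the next term, n = 4, so the run lengths are 8, 6, 9, 14, 4.

11111111444444888888888777777777777772222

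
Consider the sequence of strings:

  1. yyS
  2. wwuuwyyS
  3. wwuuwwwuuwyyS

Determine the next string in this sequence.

Each term is the previous one with wwuuw prepended.
Applying this once more to wwuuwwwuuwyyS:

wwuuwwwuuwwwuuwyyS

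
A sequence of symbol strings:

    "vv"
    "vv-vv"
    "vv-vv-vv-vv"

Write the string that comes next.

Every step duplicates the string with '-' between the halves.
So the next term is two copies of vv-vv-vv-vv with '-' between the halves.

vv-vv-vv-vv-vv-vv-vv-vv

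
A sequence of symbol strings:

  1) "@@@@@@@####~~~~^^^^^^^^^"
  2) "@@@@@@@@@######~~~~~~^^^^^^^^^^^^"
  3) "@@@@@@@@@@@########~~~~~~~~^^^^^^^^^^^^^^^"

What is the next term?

Reading off run lengths: @ runs 7, 9, 11; # runs 4, 6, 8; ~ runs 4, 6, 8; ^ runs 9, 12, 15 — each is linear in n, where the shown terms are n = 2, 3, 4.
At n = 5 the blocks have lengths 13, 10, 10, 18.

@@@@@@@@@@@@@##########~~~~~~~~~~^^^^^^^^^^^^^^^^^^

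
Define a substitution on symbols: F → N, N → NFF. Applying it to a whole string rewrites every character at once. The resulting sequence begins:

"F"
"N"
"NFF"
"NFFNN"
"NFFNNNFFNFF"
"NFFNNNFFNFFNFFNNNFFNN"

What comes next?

NFFNNNFFNFFNFFNNNFFNNNFFNNNFFNFFNFFNNNFFNFF

Replace each of the 21 characters of NFFNNNFFNFFNFFNNNFFNN in place — NFF N N NFF NFF NFF N N NFF N N NFF N N NFF NFF NFF N N NFF NFF — and concatenate.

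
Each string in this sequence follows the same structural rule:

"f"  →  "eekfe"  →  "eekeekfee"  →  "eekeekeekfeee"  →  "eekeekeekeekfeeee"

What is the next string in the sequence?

Every step adds eek to the front and e to the end of the previous string.
So the next term is eek·eekeekeekeekfeeee·e.

eekeekeekeekeekfeeeee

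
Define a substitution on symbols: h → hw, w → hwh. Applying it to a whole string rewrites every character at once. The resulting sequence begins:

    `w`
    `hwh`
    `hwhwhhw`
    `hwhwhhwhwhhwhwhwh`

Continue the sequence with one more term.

Replace each of the 17 characters of hwhwhhwhwhhwhwhwh in place — hw hwh hw hwh hw hw hwh hw hwh hw hw hwh hw hwh hw hwh hw — and concatenate.

hwhwhhwhwhhwhwhwhhwhwhhwhwhwhhwhwhhwhwhhw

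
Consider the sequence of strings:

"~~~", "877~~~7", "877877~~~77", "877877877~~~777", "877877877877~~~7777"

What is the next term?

Each term wraps the previous one in 877 on the left and 7 on the right.
Applying this once more to 877877877877~~~7777:

877877877877877~~~77777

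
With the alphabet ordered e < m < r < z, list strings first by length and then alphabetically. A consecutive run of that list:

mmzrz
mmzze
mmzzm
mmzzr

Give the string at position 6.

Advancing 2 positions from mmzzr through mmzzr → mmzzz reaches term 6.

mreee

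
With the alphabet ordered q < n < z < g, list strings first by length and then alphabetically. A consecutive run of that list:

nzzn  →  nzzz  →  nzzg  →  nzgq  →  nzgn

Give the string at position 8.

ngqq

Stepping forward 3 times from nzgn: nzgn → nzgz → nzgg, then the target.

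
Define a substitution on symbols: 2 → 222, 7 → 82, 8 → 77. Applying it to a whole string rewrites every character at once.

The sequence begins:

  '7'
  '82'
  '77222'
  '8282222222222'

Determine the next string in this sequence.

Rewriting the 13 symbols of 8282222222222 one by one yields 77 222 77 222 222 222 222 222 222 222 222 222 222; concatenated:

7722277222222222222222222222222222222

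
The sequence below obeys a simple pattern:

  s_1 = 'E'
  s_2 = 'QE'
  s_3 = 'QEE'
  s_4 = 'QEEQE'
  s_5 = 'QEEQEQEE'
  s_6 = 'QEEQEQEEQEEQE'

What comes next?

QEEQEQEEQEEQEQEEQEQEE

This is a Fibonacci-style word recurrence s(k) = s(k−1)·s(k−2): e.g. QE·E = QEE.
So term 7 is QEEQEQEEQEEQE·QEEQEQEE.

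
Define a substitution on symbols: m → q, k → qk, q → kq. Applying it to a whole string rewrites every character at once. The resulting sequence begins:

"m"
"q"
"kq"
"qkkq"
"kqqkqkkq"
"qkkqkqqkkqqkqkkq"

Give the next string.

kqqkqkkqqkkqkqqkqkkqkqqkkqqkqkkq

Replace each of the 16 characters of qkkqkqqkkqqkqkkq in place — kq qk qk kq qk kq kq qk qk kq kq qk kq qk qk kq — and concatenate.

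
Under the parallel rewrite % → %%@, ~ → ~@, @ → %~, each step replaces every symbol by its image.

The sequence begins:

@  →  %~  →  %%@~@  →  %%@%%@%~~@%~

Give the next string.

%%@%%@%~%%@%%@%~%%@~@~@%~%%@~@

Rewriting each symbol of %%@%%@%~~@%~: %→%%@, %→%%@, @→%~, %→%%@, %→%%@, @→%~, %→%%@, ~→~@, ~→~@, @→%~, %→%%@, ~→~@, which concatenates to %%@ %%@ %~ %%@ %%@ %~ %%@ ~@ ~@ %~ %%@ ~@.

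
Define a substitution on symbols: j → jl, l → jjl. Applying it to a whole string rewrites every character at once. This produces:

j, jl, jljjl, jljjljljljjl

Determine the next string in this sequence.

jljjljljljjljljjljljjljljljjl

Expanding jljjljljljjl: j→jl, l→jjl, j→jl, j→jl, l→jjl, j→jl, l→jjl, j→jl, l→jjl, j→jl, j→jl, l→jjl. Concatenated: jl jjl jl jl jjl jl jjl jl jjl jl jl jjl.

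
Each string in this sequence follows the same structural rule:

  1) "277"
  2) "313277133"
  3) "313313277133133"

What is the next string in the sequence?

Every step adds 313 to the front and 133 to the end of the previous string.
Applying this once more to 313313277133133:

313313313277133133133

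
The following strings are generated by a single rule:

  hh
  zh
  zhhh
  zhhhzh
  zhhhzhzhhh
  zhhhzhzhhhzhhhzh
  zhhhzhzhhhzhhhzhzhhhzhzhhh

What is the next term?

From term 3 onward, concatenate the last term with the second-to-last: zh·hh = zhhh, zhhh·zh = zhhhzh, …
The next term joins zhhhzhzhhhzhhhzhzhhhzhzhhh and zhhhzhzhhhzhhhzh.

zhhhzhzhhhzhhhzhzhhhzhzhhhzhhhzhzhhhzhhhzh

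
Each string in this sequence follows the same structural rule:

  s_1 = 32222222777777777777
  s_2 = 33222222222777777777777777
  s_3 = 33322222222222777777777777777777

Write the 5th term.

Each string has the form 3^{n-2} 2^{2n+1} 7^{3n+3}, where the shown terms are n = 3, 4, 5.
Setting n = 7 gives 5, 15, 24 characters in each block.

33333222222222222222777777777777777777777777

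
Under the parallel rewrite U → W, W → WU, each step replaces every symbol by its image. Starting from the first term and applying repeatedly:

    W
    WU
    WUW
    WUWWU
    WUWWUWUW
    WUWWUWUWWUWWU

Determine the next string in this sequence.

WUWWUWUWWUWWUWUWWUWUW

Applying the rule to each of the 13 symbols of WUWWUWUWWUWWU gives the pieces WU W WU WU W WU W WU WU W WU WU W, which concatenate to the answer.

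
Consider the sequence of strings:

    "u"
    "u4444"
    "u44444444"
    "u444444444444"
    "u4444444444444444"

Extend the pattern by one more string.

Every step adds 4444 to the end: s(k+1) = s(k)·4444.
So the next term is u4444444444444444·4444.

u44444444444444444444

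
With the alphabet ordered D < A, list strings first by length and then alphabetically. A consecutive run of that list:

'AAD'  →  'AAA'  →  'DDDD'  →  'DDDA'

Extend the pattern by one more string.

The successor of DDDA increments the rightmost position that isn't already A and resets every position after it to D.

DDAD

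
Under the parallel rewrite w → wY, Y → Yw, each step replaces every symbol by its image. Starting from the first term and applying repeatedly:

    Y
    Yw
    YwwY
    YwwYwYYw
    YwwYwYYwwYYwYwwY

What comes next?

Rewriting the 16 symbols of YwwYwYYwwYYwYwwY one by one yields Yw wY wY Yw wY Yw Yw wY wY Yw Yw wY Yw wY wY Yw; concatenated:

YwwYwYYwwYYwYwwYwYYwYwwYYwwYwYYw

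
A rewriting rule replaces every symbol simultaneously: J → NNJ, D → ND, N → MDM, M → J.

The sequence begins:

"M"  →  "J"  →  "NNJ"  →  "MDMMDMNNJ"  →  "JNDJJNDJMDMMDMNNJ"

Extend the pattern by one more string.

NNJMDMNDNNJNNJMDMNDNNJJNDJJNDJMDMMDMNNJ

φ(JNDJJNDJMDMMDMNNJ) expands symbol-by-symbol to NNJ MDM ND NNJ NNJ MDM ND NNJ J ND J J ND J MDM MDM NNJ; joining the 17 pieces gives the next term.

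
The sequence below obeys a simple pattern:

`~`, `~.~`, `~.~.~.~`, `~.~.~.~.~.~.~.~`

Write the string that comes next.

s(k+1) = s(k)·.·s(k) — each term doubles the last with '.' between the halves.
One more doubling of ~.~.~.~.~.~.~.~ gives the answer.

~.~.~.~.~.~.~.~.~.~.~.~.~.~.~.~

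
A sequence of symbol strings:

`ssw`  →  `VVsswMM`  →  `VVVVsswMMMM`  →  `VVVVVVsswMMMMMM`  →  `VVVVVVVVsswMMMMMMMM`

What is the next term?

s(k+1) = VV·s(k)·MM, so each term gains VV as a prefix and MM as a suffix.
Applying this once more to VVVVVVVVsswMMMMMMMM:

VVVVVVVVVVsswMMMMMMMMMM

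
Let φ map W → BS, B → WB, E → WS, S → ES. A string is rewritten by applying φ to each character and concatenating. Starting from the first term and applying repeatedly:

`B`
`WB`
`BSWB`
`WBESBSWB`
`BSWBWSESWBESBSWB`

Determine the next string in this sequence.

Rewriting the 16 symbols of BSWBWSESWBESBSWB one by one yields WB ES BS WB BS ES WS ES BS WB WS ES WB ES BS WB; concatenated:

WBESBSWBBSESWSESBSWBWSESWBESBSWB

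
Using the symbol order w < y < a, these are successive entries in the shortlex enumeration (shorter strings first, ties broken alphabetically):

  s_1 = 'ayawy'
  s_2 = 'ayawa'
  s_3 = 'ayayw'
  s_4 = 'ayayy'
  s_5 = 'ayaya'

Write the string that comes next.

The successor of ayaya increments the rightmost position that isn't already a and resets every position after it to w.

ayaaw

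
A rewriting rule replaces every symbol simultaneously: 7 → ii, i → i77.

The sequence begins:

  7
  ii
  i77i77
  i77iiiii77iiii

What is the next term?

i77iiiii77i77i77i77i77iiiii77i77i77i77

Replace each of the 14 characters of i77iiiii77iiii in place — i77 ii ii i77 i77 i77 i77 i77 ii ii i77 i77 i77 i77 — and concatenate.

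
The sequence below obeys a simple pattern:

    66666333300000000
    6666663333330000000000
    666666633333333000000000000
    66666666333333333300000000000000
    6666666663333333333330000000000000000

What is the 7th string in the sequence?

Each string has the form 6^{n+2} 3^{2n-2} 0^{2n+2}, where the shown terms are n = 3, 4, 5, 6, 7.
For term 7, n = 9, so the run lengths are 11, 16, 20.

66666666666333333333333333300000000000000000000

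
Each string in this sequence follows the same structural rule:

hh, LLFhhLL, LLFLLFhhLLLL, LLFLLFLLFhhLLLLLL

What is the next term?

LLFLLFLLFLLFhhLLLLLLLL

s(k+1) = LLF·s(k)·LL, so each term gains LLF as a prefix and LL as a suffix.
One more step from LLFLLFLLFhhLLLLLL gives the answer.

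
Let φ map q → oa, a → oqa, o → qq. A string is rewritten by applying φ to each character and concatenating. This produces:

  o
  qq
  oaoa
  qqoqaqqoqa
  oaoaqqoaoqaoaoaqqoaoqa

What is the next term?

qqoqaqqoqaoaoaqqoqaqqoaoqaqqoqaqqoqaoaoaqqoqaqqoaoqa

Applying the rule to each of the 22 symbols of oaoaqqoaoqaoaoaqqoaoqa gives the pieces qq oqa qq oqa oa oa qq oqa qq oa oqa qq oqa qq oqa oa oa qq oqa qq oa oqa, which concatenate to the answer.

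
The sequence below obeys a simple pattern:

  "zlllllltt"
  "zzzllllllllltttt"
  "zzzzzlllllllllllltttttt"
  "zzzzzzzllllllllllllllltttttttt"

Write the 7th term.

Each string has the form z^{2n-1} l^{3n+3} t^{2n} (n = 1, 2, …).
Setting n = 7 gives 13, 24, 14 characters in each block.

zzzzzzzzzzzzzlllllllllllllllllllllllltttttttttttttt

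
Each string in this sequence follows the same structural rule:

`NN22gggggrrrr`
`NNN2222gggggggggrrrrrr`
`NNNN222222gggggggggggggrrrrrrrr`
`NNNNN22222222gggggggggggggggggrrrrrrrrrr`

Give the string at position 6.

NNNNNNN222222222222gggggggggggggggggggggggggrrrrrrrrrrrrrr

Each string has the form N^{n+1} 2^{2n} g^{4n+1} r^{2n+2} (n = 1, 2, …).
Setting n = 6 gives 7, 12, 25, 14 characters in each block.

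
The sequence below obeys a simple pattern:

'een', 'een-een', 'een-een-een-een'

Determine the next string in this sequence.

een-een-een-een-een-een-een-een

Each string is two copies of the previous one joined by '-'.
So the next term is two copies of een-een-een-een with '-' between the halves.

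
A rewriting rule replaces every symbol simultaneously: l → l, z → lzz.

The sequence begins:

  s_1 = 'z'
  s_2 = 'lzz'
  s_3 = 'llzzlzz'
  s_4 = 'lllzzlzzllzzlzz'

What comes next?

Applying the rule to each of the 15 symbols of lllzzlzzllzzlzz gives the pieces l l l lzz lzz l lzz lzz l l lzz lzz l lzz lzz, which concatenate to the answer.

llllzzlzzllzzlzzlllzzlzzllzzlzz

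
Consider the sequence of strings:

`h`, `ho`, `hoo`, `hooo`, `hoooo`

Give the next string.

hooooo

The strings grow by a fixed suffix o each time.
One more step from hoooo gives the answer.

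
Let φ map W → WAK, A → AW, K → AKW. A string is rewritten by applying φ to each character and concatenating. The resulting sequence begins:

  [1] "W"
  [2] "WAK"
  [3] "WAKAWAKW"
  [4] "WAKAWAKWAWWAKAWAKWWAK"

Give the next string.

WAKAWAKWAWWAKAWAKWWAKAWWAKWAKAWAKWAWWAKAWAKWWAKWAKAWAKW

Replace each of the 21 characters of WAKAWAKWAWWAKAWAKWWAK in place — WAK AW AKW AW WAK AW AKW WAK AW WAK WAK AW AKW AW WAK AW AKW WAK WAK AW AKW — and concatenate.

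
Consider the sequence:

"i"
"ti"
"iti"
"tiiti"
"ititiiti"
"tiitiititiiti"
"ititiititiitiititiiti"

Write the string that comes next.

This is a Fibonacci-style word recurrence s(k) = s(k−2)·s(k−1): e.g. i·ti = iti.
Continuing: tiitiititiiti · ititiititiitiititiiti gives term 8.

tiitiititiitiititiititiitiititiiti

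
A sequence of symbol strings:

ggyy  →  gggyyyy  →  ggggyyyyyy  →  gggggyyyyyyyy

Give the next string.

ggggggyyyyyyyyyy

Reading off run lengths: g runs 2, 3, 4, 5; y runs 2, 4, 6, 8 — each is linear in n (n = 1, 2, …).
Setting n = 5 gives 6, 10 characters in each block.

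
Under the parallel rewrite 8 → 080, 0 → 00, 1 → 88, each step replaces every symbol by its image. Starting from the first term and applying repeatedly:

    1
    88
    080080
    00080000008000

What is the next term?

000000080000000000000080000000

Applying the rule to each of the 14 symbols of 00080000008000 gives the pieces 00 00 00 080 00 00 00 00 00 00 080 00 00 00, which concatenate to the answer.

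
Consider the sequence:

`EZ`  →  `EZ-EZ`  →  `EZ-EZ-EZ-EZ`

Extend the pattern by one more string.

Each string is two copies of the previous one joined by '-'.
Doubling EZ-EZ-EZ-EZ with '-' between the halves:

EZ-EZ-EZ-EZ-EZ-EZ-EZ-EZ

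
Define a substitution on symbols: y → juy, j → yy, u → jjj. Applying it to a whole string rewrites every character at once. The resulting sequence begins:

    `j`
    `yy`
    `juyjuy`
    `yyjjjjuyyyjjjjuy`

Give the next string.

φ(yyjjjjuyyyjjjjuy) expands symbol-by-symbol to juy juy yy yy yy yy jjj juy juy juy yy yy yy yy jjj juy; joining the 16 pieces gives the next term.

juyjuyyyyyyyyyjjjjuyjuyjuyyyyyyyyyjjjjuy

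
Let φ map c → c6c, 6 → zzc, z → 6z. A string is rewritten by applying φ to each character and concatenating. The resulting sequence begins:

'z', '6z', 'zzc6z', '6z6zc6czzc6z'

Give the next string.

Expanding 6z6zc6czzc6z: 6→zzc, z→6z, 6→zzc, z→6z, c→c6c, 6→zzc, c→c6c, z→6z, z→6z, c→c6c, 6→zzc, z→6z. Concatenated: zzc 6z zzc 6z c6c zzc c6c 6z 6z c6c zzc 6z.

zzc6zzzc6zc6czzcc6c6z6zc6czzc6z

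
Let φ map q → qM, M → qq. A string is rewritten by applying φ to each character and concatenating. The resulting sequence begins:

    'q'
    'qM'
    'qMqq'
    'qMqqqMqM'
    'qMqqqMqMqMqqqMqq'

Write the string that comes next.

qMqqqMqMqMqqqMqqqMqqqMqMqMqqqMqM

Applying the rule to each of the 16 symbols of qMqqqMqMqMqqqMqq gives the pieces qM qq qM qM qM qq qM qq qM qq qM qM qM qq qM qM, which concatenate to the answer.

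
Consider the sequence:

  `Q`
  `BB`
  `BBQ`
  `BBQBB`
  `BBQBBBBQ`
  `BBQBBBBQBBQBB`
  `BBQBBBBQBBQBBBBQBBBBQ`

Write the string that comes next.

BBQBBBBQBBQBBBBQBBBBQBBQBBBBQBBQBB

Each term (from the third on) is the previous term followed by the one before it: term 3 = BB·Q = BBQ.
Continuing: BBQBBBBQBBQBBBBQBBBBQ · BBQBBBBQBBQBB gives term 8.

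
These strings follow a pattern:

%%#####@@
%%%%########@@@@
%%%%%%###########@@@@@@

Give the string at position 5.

Each string has the form %^{2n} #^{3n+2} @^{2n} (n = 1, 2, …).
For term 5, n = 5, so the run lengths are 10, 17, 10.

%%%%%%%%%%#################@@@@@@@@@@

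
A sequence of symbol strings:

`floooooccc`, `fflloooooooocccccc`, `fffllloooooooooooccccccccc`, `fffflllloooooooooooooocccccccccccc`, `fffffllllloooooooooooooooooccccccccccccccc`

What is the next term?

fffffflllllloooooooooooooooooooocccccccccccccccccc

The n-th term is n f's then n l's then 3n+2 o's then 3n c's (n = 1, 2, …).
Setting n = 6 gives 6, 6, 20, 18 characters in each block.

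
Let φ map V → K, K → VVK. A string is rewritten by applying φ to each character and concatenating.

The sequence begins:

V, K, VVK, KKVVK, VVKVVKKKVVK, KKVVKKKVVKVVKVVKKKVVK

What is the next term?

VVKVVKKKVVKVVKVVKKKVVKKKVVKKKVVKVVKVVKKKVVK

Replace each of the 21 characters of KKVVKKKVVKVVKVVKKKVVK in place — VVK VVK K K VVK VVK VVK K K VVK K K VVK K K VVK VVK VVK K K VVK — and concatenate.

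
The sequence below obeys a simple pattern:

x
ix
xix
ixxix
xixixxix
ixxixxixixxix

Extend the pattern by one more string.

xixixxixixxixxixixxix

This is a Fibonacci-style word recurrence s(k) = s(k−2)·s(k−1): e.g. x·ix = xix.
The next term joins xixixxix and ixxixxixixxix.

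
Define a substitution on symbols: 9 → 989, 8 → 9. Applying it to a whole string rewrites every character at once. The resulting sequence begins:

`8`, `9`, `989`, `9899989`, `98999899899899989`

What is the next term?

Applying the rule to each of the 17 symbols of 98999899899899989 gives the pieces 989 9 989 989 989 9 989 989 9 989 989 9 989 989 989 9 989, which concatenate to the answer.

98999899899899989989998998999899899899989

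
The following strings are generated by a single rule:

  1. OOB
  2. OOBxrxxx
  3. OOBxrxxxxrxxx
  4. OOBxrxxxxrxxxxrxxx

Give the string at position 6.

The strings grow by a fixed suffix xrxxx each time.
From OOBxrxxxxrxxxxrxxx, 2 further steps: OOBxrxxxxrxxxxrxxx → OOBxrxxxxrxxxxrxxxxrxxx → (answer).

OOBxrxxxxrxxxxrxxxxrxxxxrxxx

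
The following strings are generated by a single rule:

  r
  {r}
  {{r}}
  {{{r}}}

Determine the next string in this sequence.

{{{{r}}}}

Each term wraps the previous one in { on the left and } on the right.
So the next term is {·{{{r}}}·}.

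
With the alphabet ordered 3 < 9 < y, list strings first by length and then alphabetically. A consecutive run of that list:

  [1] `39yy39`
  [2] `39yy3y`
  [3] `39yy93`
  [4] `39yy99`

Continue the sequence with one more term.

Treat 39yy99 as a base-3 numeral over the given alphabet and add one, carrying through any trailing y's.

39yy9y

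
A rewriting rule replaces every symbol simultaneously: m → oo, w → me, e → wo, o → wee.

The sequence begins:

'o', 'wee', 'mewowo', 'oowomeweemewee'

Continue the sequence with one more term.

Rewriting the 14 symbols of oowomeweemewee one by one yields wee wee me wee oo wo me wo wo oo wo me wo wo; concatenated:

weeweemeweeoowomewowooowomewowo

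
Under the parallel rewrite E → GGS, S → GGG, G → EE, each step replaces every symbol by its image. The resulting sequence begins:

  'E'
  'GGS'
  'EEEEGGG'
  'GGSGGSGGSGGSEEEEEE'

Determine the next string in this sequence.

EEEEGGGEEEEGGGEEEEGGGEEEEGGGGGSGGSGGSGGSGGSGGS

Replace each of the 18 characters of GGSGGSGGSGGSEEEEEE in place — EE EE GGG EE EE GGG EE EE GGG EE EE GGG GGS GGS GGS GGS GGS GGS — and concatenate.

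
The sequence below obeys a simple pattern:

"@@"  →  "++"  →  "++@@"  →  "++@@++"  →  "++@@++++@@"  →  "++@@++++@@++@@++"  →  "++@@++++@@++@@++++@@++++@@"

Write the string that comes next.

++@@++++@@++@@++++@@++++@@++@@++++@@++@@++

This is a Fibonacci-style word recurrence s(k) = s(k−1)·s(k−2): e.g. ++·@@ = ++@@.
So term 8 is ++@@++++@@++@@++++@@++++@@·++@@++++@@++@@++.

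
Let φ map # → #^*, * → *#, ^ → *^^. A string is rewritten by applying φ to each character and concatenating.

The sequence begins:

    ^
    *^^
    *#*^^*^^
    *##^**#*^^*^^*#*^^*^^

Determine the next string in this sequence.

*##^*#^**^^*#*##^**#*^^*^^*#*^^*^^*##^**#*^^*^^*#*^^*^^

Replace each of the 21 characters of *##^**#*^^*^^*#*^^*^^ in place — *# #^* #^* *^^ *# *# #^* *# *^^ *^^ *# *^^ *^^ *# #^* *# *^^ *^^ *# *^^ *^^ — and concatenate.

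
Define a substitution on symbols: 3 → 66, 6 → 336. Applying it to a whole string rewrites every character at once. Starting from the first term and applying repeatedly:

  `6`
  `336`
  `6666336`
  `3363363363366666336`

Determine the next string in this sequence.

Applying the rule to each of the 19 symbols of 3363363363366666336 gives the pieces 66 66 336 66 66 336 66 66 336 66 66 336 336 336 336 336 66 66 336, which concatenate to the answer.

66663366666336666633666663363363363363366666336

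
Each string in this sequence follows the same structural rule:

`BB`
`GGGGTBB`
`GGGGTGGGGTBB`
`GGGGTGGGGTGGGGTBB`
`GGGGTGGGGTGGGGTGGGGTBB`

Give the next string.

Each term is the previous one with GGGGT prepended.
Applying this once more to GGGGTGGGGTGGGGTGGGGTBB:

GGGGTGGGGTGGGGTGGGGTGGGGTBB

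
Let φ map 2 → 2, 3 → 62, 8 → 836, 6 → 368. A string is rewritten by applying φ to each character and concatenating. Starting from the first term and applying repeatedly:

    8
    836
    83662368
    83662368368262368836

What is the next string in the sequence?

Rewriting the 20 symbols of 83662368368262368836 one by one yields 836 62 368 368 2 62 368 836 62 368 836 2 368 2 62 368 836 836 62 368; concatenated:

8366236836826236883662368836236826236883683662368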